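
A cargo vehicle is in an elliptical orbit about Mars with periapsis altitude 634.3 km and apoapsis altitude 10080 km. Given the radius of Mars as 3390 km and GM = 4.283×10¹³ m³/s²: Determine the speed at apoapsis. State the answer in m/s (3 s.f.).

v ≈ 1210 m/s

r_p = 3390 + 634.3 = 4024.3 km = 4.0243×10⁶ m.
r_a = 3390 + 10080 = 13470 km = 1.3470×10⁷ m.
Semi-major axis a = (r_p + r_a)/2 = 8747.1 km = 8.747×10⁶ m.
Vis-viva: v² = μ(2/r − 1/a) = 4.283×10¹³ × (1.485×10⁻⁷ − 1.143×10⁻⁷) = 1.463×10⁶ m²/s².
v = 1209 m/s.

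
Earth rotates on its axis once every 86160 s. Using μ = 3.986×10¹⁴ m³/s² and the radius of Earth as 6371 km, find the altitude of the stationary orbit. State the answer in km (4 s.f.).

A synchronous orbit has period T, so by Kepler's third law a = (μT²/4π²)^(1/3).
μT²/4π² = 3.986×10¹⁴ × (8.616×10⁴)² / 39.48 = 7.495×10²² m³.
a = 4.216×10⁷ m = 42163 km.
Altitude h = a − R = 42163 − 6371 = 35792 km.

h_sync ≈ 35790 km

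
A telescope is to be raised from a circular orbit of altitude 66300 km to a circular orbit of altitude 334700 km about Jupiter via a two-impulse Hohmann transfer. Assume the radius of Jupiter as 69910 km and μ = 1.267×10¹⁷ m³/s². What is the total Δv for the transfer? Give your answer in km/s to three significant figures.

r₁ = 69910 + 66300 = 136210 km = 1.3621×10⁸ m.
r₂ = 69910 + 334700 = 404610 km = 4.0461×10⁸ m.
Transfer ellipse a_t = (r₁ + r₂)/2 = 2.704×10⁸ m.
At r₁: circular v_c1 = √(μ/r₁) = 30500 m/s; transfer-perijove v_p = √[μ(2/r₁ − 1/a_t)] = 37310 m/s.
Δv₁ = v_p − v_c1 = 6808 m/s.
At r₂: circular v_c2 = √(μ/r₂) = 17700 m/s; transfer-apojove v_a = √[μ(2/r₂ − 1/a_t)] = 12560 m/s.
Δv₂ = v_c2 − v_a = 5137 m/s.
Total Δv = Δv₁ + Δv₂ = 11940 m/s = 11.94 km/s.

Δv_total ≈ 11.9 km/s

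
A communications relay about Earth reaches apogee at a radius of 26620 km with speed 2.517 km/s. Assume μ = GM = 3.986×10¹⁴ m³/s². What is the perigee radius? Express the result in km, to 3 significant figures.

r_a = 2.662×10⁷ m.
Specific energy ε = v²/2 − μ/r = -1.181×10⁷ J/kg, so a = −μ/(2ε) = 1.688×10⁷ m.
The apsides satisfy r_p + r_a = 2a, so the perigee radius is 2a − r_a = 7.142×10⁶ m = 7142.3 km.

perigee radius ≈ 7140 km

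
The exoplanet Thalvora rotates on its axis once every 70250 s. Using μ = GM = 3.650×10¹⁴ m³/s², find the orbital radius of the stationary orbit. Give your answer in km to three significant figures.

A synchronous orbit has period T, so by Kepler's third law a = (μT²/4π²)^(1/3).
μT²/4π² = 3.650×10¹⁴ × (7.025×10⁴)² / 39.48 = 4.563×10²² m³.
a = 3.573×10⁷ m = 35733 km.

r_sync ≈ 35700 km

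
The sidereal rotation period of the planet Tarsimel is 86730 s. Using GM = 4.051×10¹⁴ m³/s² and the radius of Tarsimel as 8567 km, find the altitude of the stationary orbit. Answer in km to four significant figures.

h_sync ≈ 34010 km

A synchronous orbit has period T, so by Kepler's third law a = (μT²/4π²)^(1/3).
μT²/4π² = 4.051×10¹⁴ × (8.673×10⁴)² / 39.48 = 7.719×10²² m³.
a = 4.258×10⁷ m = 42578 km.
Altitude h = a − R = 42578 − 8567 = 34011 km.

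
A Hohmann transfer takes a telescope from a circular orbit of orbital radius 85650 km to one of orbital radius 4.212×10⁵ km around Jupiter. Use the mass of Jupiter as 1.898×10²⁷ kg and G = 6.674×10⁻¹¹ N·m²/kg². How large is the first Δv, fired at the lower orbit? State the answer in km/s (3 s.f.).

Δv ≈ 11.1 km/s

μ = GM = 6.674×10⁻¹¹ × 1.898×10²⁷ = 1.267×10¹⁷ m³/s².
r₁ = 85650 km = 8.565×10⁷ m.
r₂ = 4.212×10⁵ km = 4.212×10⁸ m.
Transfer ellipse a_t = (r₁ + r₂)/2 = 2.534×10⁸ m.
At r₁: circular v_c1 = √(μ/r₁) = 38460 m/s; transfer-perijove v_p = √[μ(2/r₁ − 1/a_t)] = 49580 m/s.
Δv₁ = v_p − v_c1 = 11120 m/s.
= 11.12 km/s.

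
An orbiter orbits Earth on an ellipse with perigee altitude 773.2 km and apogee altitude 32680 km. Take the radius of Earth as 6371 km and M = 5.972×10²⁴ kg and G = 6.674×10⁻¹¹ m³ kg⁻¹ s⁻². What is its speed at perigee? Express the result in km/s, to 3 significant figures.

μ = GM = 6.674×10⁻¹¹ × 5.972×10²⁴ = 3.986×10¹⁴ m³/s².
r_p = 6371 + 773.2 = 7144.2 km = 7.1442×10⁶ m.
r_a = 6371 + 32680 = 39051 km = 3.9051×10⁷ m.
Semi-major axis a = (r_p + r_a)/2 = 23098 km = 2.310×10⁷ m.
Vis-viva: v² = μ(2/r − 1/a) = 3.986×10¹⁴ × (2.799×10⁻⁷ − 4.329×10⁻⁸) = 9.432×10⁷ m²/s².
v = 9712 m/s = 9.712 km/s.

v ≈ 9.71 km/s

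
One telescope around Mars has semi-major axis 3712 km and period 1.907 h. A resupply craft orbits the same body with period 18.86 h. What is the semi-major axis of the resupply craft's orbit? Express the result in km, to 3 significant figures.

Kepler's third law: a³ ∝ T², so a₂ = a₁ (T₂/T₁)^(2/3).
T₂/T₁ = 9.890, (T₂/T₁)^(2/3) = 4.607.
a₂ = 3712 × 4.607 = 17100 km.

a₂ ≈ 17100 km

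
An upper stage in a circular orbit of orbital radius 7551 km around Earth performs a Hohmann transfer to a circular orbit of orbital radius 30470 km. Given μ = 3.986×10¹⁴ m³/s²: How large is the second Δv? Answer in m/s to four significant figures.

Δv ≈ 1337 m/s

r₁ = 7551 km = 7.551×10⁶ m.
r₂ = 30470 km = 3.047×10⁷ m.
Transfer ellipse a_t = (r₁ + r₂)/2 = 1.901×10⁷ m.
At r₁: circular v_c1 = √(μ/r₁) = 7266 m/s; transfer-perigee v_p = √[μ(2/r₁ − 1/a_t)] = 9198 m/s.
At r₂: circular v_c2 = √(μ/r₂) = 3617 m/s; transfer-apogee v_a = √[μ(2/r₂ − 1/a_t)] = 2279 m/s.
Δv₂ = v_c2 − v_a = 1337 m/s.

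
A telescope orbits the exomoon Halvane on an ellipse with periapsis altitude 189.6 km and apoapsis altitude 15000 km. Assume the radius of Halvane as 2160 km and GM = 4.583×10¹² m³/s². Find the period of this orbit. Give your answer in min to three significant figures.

r_p = 2160 + 189.6 = 2349.6 km = 2.3496×10⁶ m.
r_a = 2160 + 15000 = 17160 km = 1.7160×10⁷ m.
Semi-major axis a = (r_p + r_a)/2 = (2349.6 + 17160)/2 = 9754.8 km = 9.755×10⁶ m.
By Kepler's third law T = 2π√(a³/μ) = 2π × 1.423×10⁴ = 8.942×10⁴ s.
= 1490 min.

T ≈ 1490 min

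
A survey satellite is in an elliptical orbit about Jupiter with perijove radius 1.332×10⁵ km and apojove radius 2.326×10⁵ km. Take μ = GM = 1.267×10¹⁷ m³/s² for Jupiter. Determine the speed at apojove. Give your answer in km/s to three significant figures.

v ≈ 19.9 km/s

Semi-major axis a = (r_p + r_a)/2 = 1.8290×10⁵ km = 1.829×10⁸ m.
Vis-viva: v² = μ(2/r − 1/a) = 1.267×10¹⁷ × (8.598×10⁻⁹ − 5.467×10⁻⁹) = 3.967×10⁸ m²/s².
v = 19920 m/s = 19.92 km/s.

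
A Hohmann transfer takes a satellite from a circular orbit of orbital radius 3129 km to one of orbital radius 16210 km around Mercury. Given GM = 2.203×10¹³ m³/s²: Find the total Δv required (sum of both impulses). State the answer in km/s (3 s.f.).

r₁ = 3129 km = 3.129×10⁶ m.
r₂ = 16210 km = 1.621×10⁷ m.
Transfer ellipse a_t = (r₁ + r₂)/2 = 9.670×10⁶ m.
At r₁: circular v_c1 = √(μ/r₁) = 2653 m/s; transfer-periherm v_p = √[μ(2/r₁ − 1/a_t)] = 3436 m/s.
Δv₁ = v_p − v_c1 = 782.1 m/s.
At r₂: circular v_c2 = √(μ/r₂) = 1166 m/s; transfer-apoherm v_a = √[μ(2/r₂ − 1/a_t)] = 663.2 m/s.
Δv₂ = v_c2 − v_a = 502.6 m/s.
Total Δv = Δv₁ + Δv₂ = 1285 m/s = 1.285 km/s.

Δv_total ≈ 1.28 km/s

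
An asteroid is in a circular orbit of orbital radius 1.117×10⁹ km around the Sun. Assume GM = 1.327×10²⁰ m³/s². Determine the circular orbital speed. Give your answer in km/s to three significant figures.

v ≈ 10.9 km/s

r = 1.117×10⁹ km = 1.117×10¹² m.
For a circular orbit v = √(μ/r) = √(1.327×10²⁰ / 1.117×10¹²) = √(1.188×10⁸) = 10900 m/s.
That is 10.90 km/s.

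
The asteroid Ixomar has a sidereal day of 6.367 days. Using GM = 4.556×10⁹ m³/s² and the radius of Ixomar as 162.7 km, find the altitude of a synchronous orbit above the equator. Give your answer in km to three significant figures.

T = 6.367 days = 5.501×10⁵ s.
A synchronous orbit has period T, so by Kepler's third law a = (μT²/4π²)^(1/3).
μT²/4π² = 4.556×10⁹ × (5.501×10⁵)² / 39.48 = 3.492×10¹⁹ m³.
a = 3.269×10⁶ m = 3268.7 km.
Altitude h = a − R = 3268.7 − 162.7 = 3106.0 km.

h_sync ≈ 3110 km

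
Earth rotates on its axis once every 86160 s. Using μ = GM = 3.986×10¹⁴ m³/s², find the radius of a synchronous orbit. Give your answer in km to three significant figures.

r_sync ≈ 42200 km

A synchronous orbit has period T, so by Kepler's third law a = (μT²/4π²)^(1/3).
μT²/4π² = 3.986×10¹⁴ × (8.616×10⁴)² / 39.48 = 7.495×10²² m³.
a = 4.216×10⁷ m = 42163 km.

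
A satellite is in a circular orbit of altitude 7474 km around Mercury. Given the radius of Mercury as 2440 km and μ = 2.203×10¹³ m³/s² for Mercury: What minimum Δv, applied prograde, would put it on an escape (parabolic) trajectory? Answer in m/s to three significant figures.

Δv ≈ 617 m/s

r = 2440 + 7474 = 9914.0 km = 9.9140×10⁶ m.
Circular speed v_c = √(μ/r) = 1491 m/s.
Escape speed v_esc = √(2μ/r) = √2 × v_c = 2108 m/s.
Δv = v_esc − v_c = 617.5 m/s.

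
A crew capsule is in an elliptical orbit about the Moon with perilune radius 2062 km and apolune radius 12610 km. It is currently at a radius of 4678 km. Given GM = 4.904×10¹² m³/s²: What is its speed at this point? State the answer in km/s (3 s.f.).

v ≈ 1.20 km/s

Semi-major axis a = (r_p + r_a)/2 = 7336.0 km = 7.336×10⁶ m.
Vis-viva: v² = μ(2/r − 1/a) = 4.904×10¹² × (4.275×10⁻⁷ − 1.363×10⁻⁷) = 1.428×10⁶ m²/s².
v = 1195 m/s = 1.195 km/s.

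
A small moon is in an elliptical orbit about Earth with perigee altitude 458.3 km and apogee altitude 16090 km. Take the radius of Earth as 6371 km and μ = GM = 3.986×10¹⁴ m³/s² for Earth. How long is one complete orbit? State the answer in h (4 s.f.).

r_p = 6371 + 458.3 = 6829.3 km = 6.8293×10⁶ m.
r_a = 6371 + 16090 = 22461 km = 2.2461×10⁷ m.
Semi-major axis a = (r_p + r_a)/2 = (6829.3 + 22461)/2 = 14645 km = 1.465×10⁷ m.
By Kepler's third law T = 2π√(a³/μ) = 2π × 2.807×10³ = 1.764×10⁴ s.
= 4.899 h.

T ≈ 4.899 h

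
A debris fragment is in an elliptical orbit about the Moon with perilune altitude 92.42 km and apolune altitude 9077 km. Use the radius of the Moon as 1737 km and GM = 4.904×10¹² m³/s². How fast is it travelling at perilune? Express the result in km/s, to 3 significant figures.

r_p = 1737 + 92.42 = 1829.4 km = 1.8294×10⁶ m.
r_a = 1737 + 9077 = 10814 km = 1.0814×10⁷ m.
Semi-major axis a = (r_p + r_a)/2 = 6321.7 km = 6.322×10⁶ m.
Vis-viva: v² = μ(2/r − 1/a) = 4.904×10¹² × (1.093×10⁻⁶ − 1.582×10⁻⁷) = 4.586×10⁶ m²/s².
v = 2141 m/s = 2.141 km/s.

v ≈ 2.14 km/s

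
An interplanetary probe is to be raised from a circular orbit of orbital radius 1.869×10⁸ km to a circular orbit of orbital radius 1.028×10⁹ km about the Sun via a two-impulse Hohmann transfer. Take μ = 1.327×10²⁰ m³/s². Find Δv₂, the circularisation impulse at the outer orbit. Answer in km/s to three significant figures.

Δv ≈ 5.06 km/s

r₁ = 1.869×10⁸ km = 1.869×10¹¹ m.
r₂ = 1.028×10⁹ km = 1.028×10¹² m.
Transfer ellipse a_t = (r₁ + r₂)/2 = 6.074×10¹¹ m.
At r₁: circular v_c1 = √(μ/r₁) = 26650 m/s; transfer-perihelion v_p = √[μ(2/r₁ − 1/a_t)] = 34660 m/s.
At r₂: circular v_c2 = √(μ/r₂) = 11360 m/s; transfer-aphelion v_a = √[μ(2/r₂ − 1/a_t)] = 6302 m/s.
Δv₂ = v_c2 − v_a = 5059 m/s.
= 5.059 km/s.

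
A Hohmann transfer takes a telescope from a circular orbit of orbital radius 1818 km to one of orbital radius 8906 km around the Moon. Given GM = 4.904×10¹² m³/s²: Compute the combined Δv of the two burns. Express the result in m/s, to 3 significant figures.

r₁ = 1818 km = 1.818×10⁶ m.
r₂ = 8906 km = 8.906×10⁶ m.
Transfer ellipse a_t = (r₁ + r₂)/2 = 5.362×10⁶ m.
At r₁: circular v_c1 = √(μ/r₁) = 1642 m/s; transfer-perilune v_p = √[μ(2/r₁ − 1/a_t)] = 2117 m/s.
Δv₁ = v_p − v_c1 = 474.3 m/s.
At r₂: circular v_c2 = √(μ/r₂) = 742.1 m/s; transfer-apolune v_a = √[μ(2/r₂ − 1/a_t)] = 432.1 m/s.
Δv₂ = v_c2 − v_a = 310.0 m/s.
Total Δv = Δv₁ + Δv₂ = 784.3 m/s.

Δv_total ≈ 784 m/s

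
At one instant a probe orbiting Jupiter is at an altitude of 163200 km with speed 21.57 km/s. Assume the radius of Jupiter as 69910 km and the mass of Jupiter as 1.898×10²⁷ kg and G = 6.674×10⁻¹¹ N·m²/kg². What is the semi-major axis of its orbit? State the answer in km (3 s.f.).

a ≈ 2.04×10⁵ km

μ = GM = 6.674×10⁻¹¹ × 1.898×10²⁷ = 1.267×10¹⁷ m³/s².
r = 69910 + 163200 = 2.3311×10⁵ km = 2.331×10⁸ m.
Specific orbital energy ε = v²/2 − μ/r = (21570)²/2 − 1.267×10¹⁷/2.331×10⁸ = -3.108×10⁸ J/kg.
Since ε = −μ/(2a), a = −μ/(2ε) = 2.038×10⁸ m = 2.0380×10⁵ km.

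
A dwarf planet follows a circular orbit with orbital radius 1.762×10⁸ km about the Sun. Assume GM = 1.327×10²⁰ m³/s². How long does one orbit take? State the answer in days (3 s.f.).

T ≈ 467 days

r = 1.762×10⁸ km = 1.762×10¹¹ m.
Kepler's third law: T = 2π√(r³/μ) = 2π√((1.762×10¹¹)³ / 1.327×10²⁰).
r³/μ = 4.122×10¹³ s², so T = 2π × 6.421×10⁶ = 4.034×10⁷ s.
Converting: 4.034×10⁷ s ÷ 86400 = 466.9 days.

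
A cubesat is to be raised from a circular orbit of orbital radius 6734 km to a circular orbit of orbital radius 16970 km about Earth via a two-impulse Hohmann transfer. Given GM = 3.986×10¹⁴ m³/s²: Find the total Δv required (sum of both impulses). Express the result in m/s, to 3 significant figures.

Δv_total ≈ 2710 m/s

r₁ = 6734 km = 6.734×10⁶ m.
r₂ = 16970 km = 1.697×10⁷ m.
Transfer ellipse a_t = (r₁ + r₂)/2 = 1.185×10⁷ m.
At r₁: circular v_c1 = √(μ/r₁) = 7694 m/s; transfer-perigee v_p = √[μ(2/r₁ − 1/a_t)] = 9206 m/s.
Δv₁ = v_p − v_c1 = 1512 m/s.
At r₂: circular v_c2 = √(μ/r₂) = 4846 m/s; transfer-apogee v_a = √[μ(2/r₂ − 1/a_t)] = 3653 m/s.
Δv₂ = v_c2 − v_a = 1193 m/s.
Total Δv = Δv₁ + Δv₂ = 2706 m/s.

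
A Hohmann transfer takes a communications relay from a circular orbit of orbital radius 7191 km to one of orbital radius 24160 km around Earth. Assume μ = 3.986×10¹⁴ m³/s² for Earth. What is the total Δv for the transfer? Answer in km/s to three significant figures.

r₁ = 7191 km = 7.191×10⁶ m.
r₂ = 24160 km = 2.416×10⁷ m.
Transfer ellipse a_t = (r₁ + r₂)/2 = 1.568×10⁷ m.
At r₁: circular v_c1 = √(μ/r₁) = 7445 m/s; transfer-perigee v_p = √[μ(2/r₁ − 1/a_t)] = 9243 m/s.
Δv₁ = v_p − v_c1 = 1798 m/s.
At r₂: circular v_c2 = √(μ/r₂) = 4062 m/s; transfer-apogee v_a = √[μ(2/r₂ − 1/a_t)] = 2751 m/s.
Δv₂ = v_c2 − v_a = 1311 m/s.
Total Δv = Δv₁ + Δv₂ = 3109 m/s = 3.109 km/s.

Δv_total ≈ 3.11 km/s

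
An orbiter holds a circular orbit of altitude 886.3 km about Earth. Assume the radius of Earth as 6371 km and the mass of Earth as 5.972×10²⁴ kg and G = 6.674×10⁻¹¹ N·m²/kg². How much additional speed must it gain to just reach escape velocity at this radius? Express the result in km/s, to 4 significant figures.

Δv ≈ 3.070 km/s

μ = GM = 6.674×10⁻¹¹ × 5.972×10²⁴ = 3.986×10¹⁴ m³/s².
r = 6371 + 886.3 = 7257.3 km = 7.2573×10⁶ m.
Circular speed v_c = √(μ/r) = 7411 m/s.
Escape speed v_esc = √(2μ/r) = √2 × v_c = 10480 m/s.
Δv = v_esc − v_c = 3070 m/s = 3.070 km/s.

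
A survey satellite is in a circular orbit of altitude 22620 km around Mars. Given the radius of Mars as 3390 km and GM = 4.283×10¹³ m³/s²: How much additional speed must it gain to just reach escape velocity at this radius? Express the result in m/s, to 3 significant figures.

r = 3390 + 22620 = 26010 km = 2.6010×10⁷ m.
Circular speed v_c = √(μ/r) = 1283 m/s.
Escape speed v_esc = √(2μ/r) = √2 × v_c = 1815 m/s.
Δv = v_esc − v_c = 531.5 m/s.

Δv ≈ 532 m/s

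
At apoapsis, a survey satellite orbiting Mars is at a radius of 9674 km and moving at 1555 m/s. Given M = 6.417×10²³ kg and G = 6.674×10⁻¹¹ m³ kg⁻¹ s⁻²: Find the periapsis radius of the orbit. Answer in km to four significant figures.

periapsis radius ≈ 3635 km

μ = GM = 6.674×10⁻¹¹ × 6.417×10²³ = 4.283×10¹³ m³/s².
r_a = 9.674×10⁶ m.
Specific energy ε = v²/2 − μ/r = -3.218×10⁶ J/kg, so a = −μ/(2ε) = 6.654×10⁶ m.
The apsides satisfy r_p + r_a = 2a, so the periapsis radius is 2a − r_a = 3.635×10⁶ m = 3634.5 km.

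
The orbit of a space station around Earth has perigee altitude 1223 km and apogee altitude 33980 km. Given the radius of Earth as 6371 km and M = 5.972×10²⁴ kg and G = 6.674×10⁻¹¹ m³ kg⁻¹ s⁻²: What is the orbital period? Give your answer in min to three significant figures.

T ≈ 616 min

μ = GM = 6.674×10⁻¹¹ × 5.972×10²⁴ = 3.986×10¹⁴ m³/s².
r_p = 6371 + 1223 = 7594.0 km = 7.5940×10⁶ m.
r_a = 6371 + 33980 = 40351 km = 4.0351×10⁷ m.
Semi-major axis a = (r_p + r_a)/2 = (7594.0 + 40351)/2 = 23972 km = 2.397×10⁷ m.
By Kepler's third law T = 2π√(a³/μ) = 2π × 5.879×10³ = 3.694×10⁴ s.
= 615.7 min.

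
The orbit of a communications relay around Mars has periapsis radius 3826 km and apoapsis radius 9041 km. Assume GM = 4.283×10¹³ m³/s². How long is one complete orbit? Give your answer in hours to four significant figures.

Semi-major axis a = (r_p + r_a)/2 = (3826.0 + 9041.0)/2 = 6433.5 km = 6.434×10⁶ m.
By Kepler's third law T = 2π√(a³/μ) = 2π × 2.493×10³ = 1.567×10⁴ s.
= 4.352 hours.

T ≈ 4.352 hours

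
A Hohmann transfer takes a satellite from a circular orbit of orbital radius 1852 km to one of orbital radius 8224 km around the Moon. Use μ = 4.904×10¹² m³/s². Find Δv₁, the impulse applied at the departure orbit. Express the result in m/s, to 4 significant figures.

r₁ = 1852 km = 1.852×10⁶ m.
r₂ = 8224 km = 8.224×10⁶ m.
Transfer ellipse a_t = (r₁ + r₂)/2 = 5.038×10⁶ m.
At r₁: circular v_c1 = √(μ/r₁) = 1627 m/s; transfer-perilune v_p = √[μ(2/r₁ − 1/a_t)] = 2079 m/s.
Δv₁ = v_p − v_c1 = 451.8 m/s.

Δv ≈ 451.8 m/s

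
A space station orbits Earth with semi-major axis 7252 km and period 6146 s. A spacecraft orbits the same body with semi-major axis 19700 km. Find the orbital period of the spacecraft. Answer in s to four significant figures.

Kepler's third law: T² ∝ a³, so T₂ = T₁ (a₂/a₁)^(3/2).
a₂/a₁ = 2.716, (a₂/a₁)^(3/2) = 4.477.
T₂ = 6146 × 4.477 = 27520 s.

T₂ ≈ 27520 s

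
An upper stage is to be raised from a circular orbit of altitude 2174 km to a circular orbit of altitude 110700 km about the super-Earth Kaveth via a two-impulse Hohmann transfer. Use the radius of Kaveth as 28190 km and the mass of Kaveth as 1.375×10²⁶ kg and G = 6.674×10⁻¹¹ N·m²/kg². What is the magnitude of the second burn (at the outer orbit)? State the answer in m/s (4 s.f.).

μ = GM = 6.674×10⁻¹¹ × 1.375×10²⁶ = 9.177×10¹⁵ m³/s².
r₁ = 28190 + 2174 = 30364 km = 3.0364×10⁷ m.
r₂ = 28190 + 110700 = 138890 km = 1.3889×10⁸ m.
Transfer ellipse a_t = (r₁ + r₂)/2 = 8.463×10⁷ m.
At r₁: circular v_c1 = √(μ/r₁) = 17380 m/s; transfer-periapsis v_p = √[μ(2/r₁ − 1/a_t)] = 22270 m/s.
At r₂: circular v_c2 = √(μ/r₂) = 8128 m/s; transfer-apoapsis v_a = √[μ(2/r₂ − 1/a_t)] = 4869 m/s.
Δv₂ = v_c2 − v_a = 3260 m/s.

Δv ≈ 3260 m/s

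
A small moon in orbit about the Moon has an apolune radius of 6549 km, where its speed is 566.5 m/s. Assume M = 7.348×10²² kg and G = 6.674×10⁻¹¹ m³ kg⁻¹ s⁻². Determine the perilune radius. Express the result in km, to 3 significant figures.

perilune radius ≈ 1790 km

μ = GM = 6.674×10⁻¹¹ × 7.348×10²² = 4.904×10¹² m³/s².
r_a = 6.549×10⁶ m.
Specific energy ε = v²/2 − μ/r = -5.884×10⁵ J/kg, so a = −μ/(2ε) = 4.168×10⁶ m.
The apsides satisfy r_p + r_a = 2a, so the perilune radius is 2a − r_a = 1.786×10⁶ m = 1786.1 km.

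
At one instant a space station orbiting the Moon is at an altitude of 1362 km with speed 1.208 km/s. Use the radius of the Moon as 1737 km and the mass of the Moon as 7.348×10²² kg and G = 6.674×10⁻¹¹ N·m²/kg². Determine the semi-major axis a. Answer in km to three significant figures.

μ = GM = 6.674×10⁻¹¹ × 7.348×10²² = 4.904×10¹² m³/s².
r = 1737 + 1362 = 3099.0 km = 3.099×10⁶ m.
Specific orbital energy ε = v²/2 − μ/r = (1208)²/2 − 4.904×10¹²/3.099×10⁶ = -8.528×10⁵ J/kg.
Since ε = −μ/(2a), a = −μ/(2ε) = 2.875×10⁶ m = 2875.2 km.

a ≈ 2880 km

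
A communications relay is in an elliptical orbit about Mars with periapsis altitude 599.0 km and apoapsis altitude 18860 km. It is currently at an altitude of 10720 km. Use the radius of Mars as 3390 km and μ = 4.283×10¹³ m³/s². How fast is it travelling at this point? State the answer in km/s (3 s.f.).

v ≈ 1.68 km/s

r_p = 3390 + 599.0 = 3989.0 km = 3.9890×10⁶ m.
r_a = 3390 + 18860 = 22250 km = 2.2250×10⁷ m.
r = 3390 + 10720 = 14110 km = 1.411×10⁷ m.
Semi-major axis a = (r_p + r_a)/2 = 13120 km = 1.312×10⁷ m.
Vis-viva: v² = μ(2/r − 1/a) = 4.283×10¹³ × (1.417×10⁻⁷ − 7.622×10⁻⁸) = 2.806×10⁶ m²/s².
v = 1675 m/s = 1.675 km/s.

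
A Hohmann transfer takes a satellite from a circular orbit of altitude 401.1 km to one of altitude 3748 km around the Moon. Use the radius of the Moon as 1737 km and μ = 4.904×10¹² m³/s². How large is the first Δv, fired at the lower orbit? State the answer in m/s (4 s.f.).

r₁ = 1737 + 401.1 = 2138.1 km = 2.1381×10⁶ m.
r₂ = 1737 + 3748 = 5485.0 km = 5.4850×10⁶ m.
Transfer ellipse a_t = (r₁ + r₂)/2 = 3.812×10⁶ m.
At r₁: circular v_c1 = √(μ/r₁) = 1514 m/s; transfer-perilune v_p = √[μ(2/r₁ − 1/a_t)] = 1817 m/s.
Δv₁ = v_p − v_c1 = 302.3 m/s.

Δv ≈ 302.3 m/s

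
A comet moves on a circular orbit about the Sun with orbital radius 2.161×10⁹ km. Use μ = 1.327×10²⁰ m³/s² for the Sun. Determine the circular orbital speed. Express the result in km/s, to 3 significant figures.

v ≈ 7.84 km/s

r = 2.161×10⁹ km = 2.161×10¹² m.
For a circular orbit v = √(μ/r) = √(1.327×10²⁰ / 2.161×10¹²) = √(6.141×10⁷) = 7836 m/s.
That is 7.836 km/s.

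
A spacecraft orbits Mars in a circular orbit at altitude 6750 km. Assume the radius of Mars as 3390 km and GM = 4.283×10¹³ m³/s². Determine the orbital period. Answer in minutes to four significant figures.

T ≈ 516.7 minutes

r = 3390 + 6750 = 10140 km = 1.0140×10⁷ m.
Kepler's third law: T = 2π√(r³/μ) = 2π√((1.014×10⁷)³ / 4.283×10¹³).
r³/μ = 2.434×10⁷ s², so T = 2π × 4.934×10³ = 3.100×10⁴ s.
Converting: 3.100×10⁴ s ÷ 60.00 = 516.7 minutes.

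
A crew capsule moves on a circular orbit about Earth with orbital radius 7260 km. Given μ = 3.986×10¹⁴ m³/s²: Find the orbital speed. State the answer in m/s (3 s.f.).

v ≈ 7410 m/s

r = 7260 km = 7.260×10⁶ m.
For a circular orbit v = √(μ/r) = √(3.986×10¹⁴ / 7.260×10⁶) = √(5.490×10⁷) = 7410 m/s.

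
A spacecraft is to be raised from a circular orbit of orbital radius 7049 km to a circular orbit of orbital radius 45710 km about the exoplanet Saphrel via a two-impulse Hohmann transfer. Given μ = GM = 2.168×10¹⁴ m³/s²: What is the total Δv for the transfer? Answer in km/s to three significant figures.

Δv_total ≈ 2.81 km/s

r₁ = 7049 km = 7.049×10⁶ m.
r₂ = 45710 km = 4.571×10⁷ m.
Transfer ellipse a_t = (r₁ + r₂)/2 = 2.638×10⁷ m.
At r₁: circular v_c1 = √(μ/r₁) = 5546 m/s; transfer-periapsis v_p = √[μ(2/r₁ − 1/a_t)] = 7300 m/s.
Δv₁ = v_p − v_c1 = 1754 m/s.
At r₂: circular v_c2 = √(μ/r₂) = 2178 m/s; transfer-apoapsis v_a = √[μ(2/r₂ − 1/a_t)] = 1126 m/s.
Δv₂ = v_c2 − v_a = 1052 m/s.
Total Δv = Δv₁ + Δv₂ = 2806 m/s = 2.806 km/s.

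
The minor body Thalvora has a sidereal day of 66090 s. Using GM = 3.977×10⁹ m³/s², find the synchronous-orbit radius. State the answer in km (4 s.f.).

r_sync ≈ 760.6 km

A synchronous orbit has period T, so by Kepler's third law a = (μT²/4π²)^(1/3).
μT²/4π² = 3.977×10⁹ × (6.609×10⁴)² / 39.48 = 4.400×10¹⁷ m³.
a = 7.606×10⁵ m = 760.60 km.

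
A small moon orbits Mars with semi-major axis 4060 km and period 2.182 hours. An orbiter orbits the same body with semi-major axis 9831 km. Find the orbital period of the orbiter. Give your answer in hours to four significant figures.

Kepler's third law: T² ∝ a³, so T₂ = T₁ (a₂/a₁)^(3/2).
a₂/a₁ = 2.421, (a₂/a₁)^(3/2) = 3.768.
T₂ = 2.182 × 3.768 = 8.222 hours.

T₂ ≈ 8.222 hours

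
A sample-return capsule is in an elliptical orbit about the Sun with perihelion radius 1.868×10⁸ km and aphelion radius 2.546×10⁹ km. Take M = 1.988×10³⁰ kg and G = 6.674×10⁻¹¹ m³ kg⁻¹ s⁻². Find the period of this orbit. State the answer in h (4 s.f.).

μ = GM = 6.674×10⁻¹¹ × 1.988×10³⁰ = 1.327×10²⁰ m³/s².
Semi-major axis a = (r_p + r_a)/2 = (1.8680×10⁸ + 2.5460×10⁹)/2 = 1.3664×10⁹ km = 1.366×10¹² m.
By Kepler's third law T = 2π√(a³/μ) = 2π × 1.387×10⁸ = 8.713×10⁸ s.
= 2.420×10⁵ h.

T ≈ 242000 h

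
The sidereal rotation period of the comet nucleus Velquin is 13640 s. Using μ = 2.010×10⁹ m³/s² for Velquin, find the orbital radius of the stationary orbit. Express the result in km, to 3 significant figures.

A synchronous orbit has period T, so by Kepler's third law a = (μT²/4π²)^(1/3).
μT²/4π² = 2.010×10⁹ × (1.364×10⁴)² / 39.48 = 9.473×10¹⁵ m³.
a = 2.116×10⁵ m = 211.59 km.

r_sync ≈ 212 km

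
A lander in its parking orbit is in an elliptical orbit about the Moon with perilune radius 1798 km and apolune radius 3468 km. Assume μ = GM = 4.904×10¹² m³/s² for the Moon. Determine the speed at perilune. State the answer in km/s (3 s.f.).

Semi-major axis a = (r_p + r_a)/2 = 2633.0 km = 2.633×10⁶ m.
Vis-viva: v² = μ(2/r − 1/a) = 4.904×10¹² × (1.112×10⁻⁶ − 3.798×10⁻⁷) = 3.592×10⁶ m²/s².
v = 1895 m/s = 1.895 km/s.

v ≈ 1.90 km/s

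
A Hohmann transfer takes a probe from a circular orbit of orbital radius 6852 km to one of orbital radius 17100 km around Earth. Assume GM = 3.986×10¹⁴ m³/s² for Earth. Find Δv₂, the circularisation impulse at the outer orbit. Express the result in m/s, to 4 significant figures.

r₁ = 6852 km = 6.852×10⁶ m.
r₂ = 17100 km = 1.710×10⁷ m.
Transfer ellipse a_t = (r₁ + r₂)/2 = 1.198×10⁷ m.
At r₁: circular v_c1 = √(μ/r₁) = 7627 m/s; transfer-perigee v_p = √[μ(2/r₁ − 1/a_t)] = 9114 m/s.
At r₂: circular v_c2 = √(μ/r₂) = 4828 m/s; transfer-apogee v_a = √[μ(2/r₂ − 1/a_t)] = 3652 m/s.
Δv₂ = v_c2 − v_a = 1176 m/s.

Δv ≈ 1176 m/s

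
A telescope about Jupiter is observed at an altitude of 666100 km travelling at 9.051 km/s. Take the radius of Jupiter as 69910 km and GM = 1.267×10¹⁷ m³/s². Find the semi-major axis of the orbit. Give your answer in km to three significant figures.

r = 69910 + 666100 = 7.3601×10⁵ km = 7.360×10⁸ m.
Vis-viva rearranged: 1/a = 2/r − v²/μ = 2.717×10⁻⁹ − 6.466×10⁻¹⁰ = 2.071×10⁻⁹ m⁻¹.
a = 4.829×10⁸ m = 4.8291×10⁵ km.

a ≈ 4.83×10⁵ km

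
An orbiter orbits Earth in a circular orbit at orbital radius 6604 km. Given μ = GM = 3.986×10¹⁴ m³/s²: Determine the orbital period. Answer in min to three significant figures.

T ≈ 89.0 min

r = 6604 km = 6.604×10⁶ m.
Kepler's third law: T = 2π√(r³/μ) = 2π√((6.604×10⁶)³ / 3.986×10¹⁴).
r³/μ = 7.226×10⁵ s², so T = 2π × 8.500×10² = 5.341×10³ s.
Converting: 5.341×10³ s ÷ 60.00 = 89.02 min.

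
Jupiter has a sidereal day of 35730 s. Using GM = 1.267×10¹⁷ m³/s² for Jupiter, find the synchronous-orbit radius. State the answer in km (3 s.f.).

A synchronous orbit has period T, so by Kepler's third law a = (μT²/4π²)^(1/3).
μT²/4π² = 1.267×10¹⁷ × (3.573×10⁴)² / 39.48 = 4.097×10²⁴ m³.
a = 1.600×10⁸ m = 1.6002×10⁵ km.

r_sync ≈ 1.60×10⁵ km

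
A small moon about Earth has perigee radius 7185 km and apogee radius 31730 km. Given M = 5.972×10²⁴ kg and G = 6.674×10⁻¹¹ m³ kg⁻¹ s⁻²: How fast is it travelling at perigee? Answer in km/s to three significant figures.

μ = GM = 6.674×10⁻¹¹ × 5.972×10²⁴ = 3.986×10¹⁴ m³/s².
Semi-major axis a = (r_p + r_a)/2 = 19458 km = 1.946×10⁷ m.
Vis-viva: v² = μ(2/r − 1/a) = 3.986×10¹⁴ × (2.784×10⁻⁷ − 5.139×10⁻⁸) = 9.046×10⁷ m²/s².
v = 9511 m/s = 9.511 km/s.

v ≈ 9.51 km/s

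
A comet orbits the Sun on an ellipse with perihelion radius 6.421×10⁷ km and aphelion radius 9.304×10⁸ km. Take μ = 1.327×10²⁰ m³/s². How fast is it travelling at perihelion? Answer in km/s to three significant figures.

v ≈ 62.2 km/s

Semi-major axis a = (r_p + r_a)/2 = 4.9730×10⁸ km = 4.973×10¹¹ m.
Vis-viva: v² = μ(2/r − 1/a) = 1.327×10²⁰ × (3.115×10⁻¹¹ − 2.011×10⁻¹²) = 3.866×10⁹ m²/s².
v = 62180 m/s = 62.18 km/s.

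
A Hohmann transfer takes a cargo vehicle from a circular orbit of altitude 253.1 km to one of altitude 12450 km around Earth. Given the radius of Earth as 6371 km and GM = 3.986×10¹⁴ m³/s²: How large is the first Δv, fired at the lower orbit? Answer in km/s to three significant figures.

r₁ = 6371 + 253.1 = 6624.1 km = 6.6241×10⁶ m.
r₂ = 6371 + 12450 = 18821 km = 1.8821×10⁷ m.
Transfer ellipse a_t = (r₁ + r₂)/2 = 1.272×10⁷ m.
At r₁: circular v_c1 = √(μ/r₁) = 7757 m/s; transfer-perigee v_p = √[μ(2/r₁ − 1/a_t)] = 9435 m/s.
Δv₁ = v_p − v_c1 = 1678 m/s.
= 1.678 km/s.

Δv ≈ 1.68 km/s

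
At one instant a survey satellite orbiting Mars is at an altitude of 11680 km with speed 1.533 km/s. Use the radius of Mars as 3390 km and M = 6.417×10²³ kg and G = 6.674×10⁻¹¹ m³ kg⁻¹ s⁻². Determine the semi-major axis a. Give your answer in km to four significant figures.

μ = GM = 6.674×10⁻¹¹ × 6.417×10²³ = 4.283×10¹³ m³/s².
r = 3390 + 11680 = 15070 km = 1.507×10⁷ m.
Vis-viva rearranged: 1/a = 2/r − v²/μ = 1.327×10⁻⁷ − 5.487×10⁻⁸ = 7.784×10⁻⁸ m⁻¹.
a = 1.285×10⁷ m = 12847 km.

a ≈ 12850 km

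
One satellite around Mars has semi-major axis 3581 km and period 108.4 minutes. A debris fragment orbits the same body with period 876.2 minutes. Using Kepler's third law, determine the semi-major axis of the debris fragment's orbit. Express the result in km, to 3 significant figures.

Kepler's third law: a³ ∝ T², so a₂ = a₁ (T₂/T₁)^(2/3).
T₂/T₁ = 8.083, (T₂/T₁)^(2/3) = 4.028.
a₂ = 3581 × 4.028 = 14420 km.

a₂ ≈ 14400 km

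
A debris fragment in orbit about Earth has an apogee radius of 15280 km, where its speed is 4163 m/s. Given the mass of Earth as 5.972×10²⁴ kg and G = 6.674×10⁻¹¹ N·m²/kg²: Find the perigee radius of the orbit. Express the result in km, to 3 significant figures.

perigee radius ≈ 7600 km

μ = GM = 6.674×10⁻¹¹ × 5.972×10²⁴ = 3.986×10¹⁴ m³/s².
r_a = 1.528×10⁷ m.
Specific energy ε = v²/2 − μ/r = -1.742×10⁷ J/kg, so a = −μ/(2ε) = 1.144×10⁷ m.
The apsides satisfy r_p + r_a = 2a, so the perigee radius is 2a − r_a = 7.601×10⁶ m = 7601.1 km.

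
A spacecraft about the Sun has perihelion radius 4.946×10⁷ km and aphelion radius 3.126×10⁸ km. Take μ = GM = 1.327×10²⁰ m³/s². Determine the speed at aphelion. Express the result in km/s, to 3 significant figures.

Semi-major axis a = (r_p + r_a)/2 = 1.8103×10⁸ km = 1.810×10¹¹ m.
Vis-viva: v² = μ(2/r − 1/a) = 1.327×10²⁰ × (6.398×10⁻¹² − 5.524×10⁻¹²) = 1.160×10⁸ m²/s².
v = 10770 m/s = 10.77 km/s.

v ≈ 10.8 km/s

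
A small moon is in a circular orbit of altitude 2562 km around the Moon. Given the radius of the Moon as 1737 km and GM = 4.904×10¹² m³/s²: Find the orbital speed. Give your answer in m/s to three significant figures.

v ≈ 1070 m/s

r = 1737 + 2562 = 4299.0 km = 4.2990×10⁶ m.
For a circular orbit v = √(μ/r) = √(4.904×10¹² / 4.299×10⁶) = √(1.141×10⁶) = 1068 m/s.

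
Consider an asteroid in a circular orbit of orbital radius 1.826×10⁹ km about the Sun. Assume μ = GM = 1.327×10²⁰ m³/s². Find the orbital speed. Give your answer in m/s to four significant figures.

r = 1.826×10⁹ km = 1.826×10¹² m.
For a circular orbit v = √(μ/r) = √(1.327×10²⁰ / 1.826×10¹²) = √(7.267×10⁷) = 8525 m/s.

v ≈ 8525 m/s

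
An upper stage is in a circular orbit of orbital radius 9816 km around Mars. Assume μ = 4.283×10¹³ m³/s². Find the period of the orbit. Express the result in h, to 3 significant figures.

r = 9816 km = 9.816×10⁶ m.
Kepler's third law: T = 2π√(r³/μ) = 2π√((9.816×10⁶)³ / 4.283×10¹³).
r³/μ = 2.208×10⁷ s², so T = 2π × 4.699×10³ = 2.953×10⁴ s.
Converting: 2.953×10⁴ s ÷ 3600 = 8.202 h.

T ≈ 8.20 h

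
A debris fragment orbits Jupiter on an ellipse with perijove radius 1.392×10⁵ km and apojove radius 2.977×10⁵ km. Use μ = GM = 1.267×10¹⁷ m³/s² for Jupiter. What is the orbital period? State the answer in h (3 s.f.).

Semi-major axis a = (r_p + r_a)/2 = (1.3920×10⁵ + 2.9770×10⁵)/2 = 2.1845×10⁵ km = 2.184×10⁸ m.
By Kepler's third law T = 2π√(a³/μ) = 2π × 9.071×10³ = 5.699×10⁴ s.
= 15.83 h.

T ≈ 15.8 h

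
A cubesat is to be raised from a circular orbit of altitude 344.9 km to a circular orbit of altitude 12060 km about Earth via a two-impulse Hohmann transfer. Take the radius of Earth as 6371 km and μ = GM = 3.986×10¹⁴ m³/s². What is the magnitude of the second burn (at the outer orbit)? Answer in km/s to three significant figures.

Δv ≈ 1.25 km/s

r₁ = 6371 + 344.9 = 6715.9 km = 6.7159×10⁶ m.
r₂ = 6371 + 12060 = 18431 km = 1.8431×10⁷ m.
Transfer ellipse a_t = (r₁ + r₂)/2 = 1.257×10⁷ m.
At r₁: circular v_c1 = √(μ/r₁) = 7704 m/s; transfer-perigee v_p = √[μ(2/r₁ − 1/a_t)] = 9327 m/s.
At r₂: circular v_c2 = √(μ/r₂) = 4650 m/s; transfer-apogee v_a = √[μ(2/r₂ − 1/a_t)] = 3399 m/s.
Δv₂ = v_c2 − v_a = 1252 m/s.
= 1.252 km/s.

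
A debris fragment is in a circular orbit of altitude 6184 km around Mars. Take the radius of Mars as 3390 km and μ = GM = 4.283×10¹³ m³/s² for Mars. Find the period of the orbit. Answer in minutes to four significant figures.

T ≈ 474.0 minutes

r = 3390 + 6184 = 9574.0 km = 9.5740×10⁶ m.
Kepler's third law: T = 2π√(r³/μ) = 2π√((9.574×10⁶)³ / 4.283×10¹³).
r³/μ = 2.049×10⁷ s², so T = 2π × 4.527×10³ = 2.844×10⁴ s.
Converting: 2.844×10⁴ s ÷ 60.00 = 474.0 minutes.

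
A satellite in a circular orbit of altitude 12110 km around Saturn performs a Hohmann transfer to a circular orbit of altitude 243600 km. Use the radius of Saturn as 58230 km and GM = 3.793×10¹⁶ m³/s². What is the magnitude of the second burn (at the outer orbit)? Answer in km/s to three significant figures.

Δv ≈ 4.32 km/s

r₁ = 58230 + 12110 = 70340 km = 7.0340×10⁷ m.
r₂ = 58230 + 243600 = 301830 km = 3.0183×10⁸ m.
Transfer ellipse a_t = (r₁ + r₂)/2 = 1.861×10⁸ m.
At r₁: circular v_c1 = √(μ/r₁) = 23220 m/s; transfer-perikrone v_p = √[μ(2/r₁ − 1/a_t)] = 29570 m/s.
At r₂: circular v_c2 = √(μ/r₂) = 11210 m/s; transfer-apokrone v_a = √[μ(2/r₂ − 1/a_t)] = 6892 m/s.
Δv₂ = v_c2 − v_a = 4318 m/s.
= 4.318 km/s.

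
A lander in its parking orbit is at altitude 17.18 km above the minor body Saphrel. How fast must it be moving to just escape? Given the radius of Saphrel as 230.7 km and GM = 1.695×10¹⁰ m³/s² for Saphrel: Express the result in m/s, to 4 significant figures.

r = 230.7 + 17.18 = 247.88 km = 2.4788×10⁵ m.
Escape speed v_esc = √(2μ/r) = √(2 × 1.695×10¹⁰ / 2.479×10⁵) = √(1.368×10⁵) = 369.8 m/s.

v_esc ≈ 369.8 m/s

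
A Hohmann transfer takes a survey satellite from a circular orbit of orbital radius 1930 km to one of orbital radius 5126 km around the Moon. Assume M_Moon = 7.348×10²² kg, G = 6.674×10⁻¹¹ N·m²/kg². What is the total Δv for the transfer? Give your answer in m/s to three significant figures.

μ = GM = 6.674×10⁻¹¹ × 7.348×10²² = 4.904×10¹² m³/s².
r₁ = 1930 km = 1.930×10⁶ m.
r₂ = 5126 km = 5.126×10⁶ m.
Transfer ellipse a_t = (r₁ + r₂)/2 = 3.528×10⁶ m.
At r₁: circular v_c1 = √(μ/r₁) = 1594 m/s; transfer-perilune v_p = √[μ(2/r₁ − 1/a_t)] = 1921 m/s.
Δv₁ = v_p − v_c1 = 327.4 m/s.
At r₂: circular v_c2 = √(μ/r₂) = 978.1 m/s; transfer-apolune v_a = √[μ(2/r₂ − 1/a_t)] = 723.4 m/s.
Δv₂ = v_c2 − v_a = 254.7 m/s.
Total Δv = Δv₁ + Δv₂ = 582.1 m/s.

Δv_total ≈ 582 m/s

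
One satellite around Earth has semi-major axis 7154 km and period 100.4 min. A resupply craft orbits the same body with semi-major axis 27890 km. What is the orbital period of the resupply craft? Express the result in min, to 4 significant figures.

Kepler's third law: T² ∝ a³, so T₂ = T₁ (a₂/a₁)^(3/2).
a₂/a₁ = 3.899, (a₂/a₁)^(3/2) = 7.697.
T₂ = 100.4 × 7.697 = 772.8 min.

T₂ ≈ 772.8 min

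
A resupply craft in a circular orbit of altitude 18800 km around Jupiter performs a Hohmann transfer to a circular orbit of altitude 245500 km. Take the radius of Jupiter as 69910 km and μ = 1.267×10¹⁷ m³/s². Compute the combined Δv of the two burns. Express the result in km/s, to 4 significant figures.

r₁ = 69910 + 18800 = 88710 km = 8.8710×10⁷ m.
r₂ = 69910 + 245500 = 315410 km = 3.1541×10⁸ m.
Transfer ellipse a_t = (r₁ + r₂)/2 = 2.021×10⁸ m.
At r₁: circular v_c1 = √(μ/r₁) = 37790 m/s; transfer-perijove v_p = √[μ(2/r₁ − 1/a_t)] = 47220 m/s.
Δv₁ = v_p − v_c1 = 9425 m/s.
At r₂: circular v_c2 = √(μ/r₂) = 20040 m/s; transfer-apojove v_a = √[μ(2/r₂ − 1/a_t)] = 13280 m/s.
Δv₂ = v_c2 − v_a = 6762 m/s.
Total Δv = Δv₁ + Δv₂ = 16190 m/s = 16.19 km/s.

Δv_total ≈ 16.19 km/s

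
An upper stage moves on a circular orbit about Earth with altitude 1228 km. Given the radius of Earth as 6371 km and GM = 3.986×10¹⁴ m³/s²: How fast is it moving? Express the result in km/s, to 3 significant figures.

r = 6371 + 1228 = 7599.0 km = 7.5990×10⁶ m.
For a circular orbit v = √(μ/r) = √(3.986×10¹⁴ / 7.599×10⁶) = √(5.245×10⁷) = 7243 m/s.
That is 7.243 km/s.

v ≈ 7.24 km/s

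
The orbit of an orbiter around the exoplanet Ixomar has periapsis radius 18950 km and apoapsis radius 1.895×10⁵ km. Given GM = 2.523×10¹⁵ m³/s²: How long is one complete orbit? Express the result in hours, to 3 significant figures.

Semi-major axis a = (r_p + r_a)/2 = (18950 + 1.8950×10⁵)/2 = 1.0422×10⁵ km = 1.042×10⁸ m.
By Kepler's third law T = 2π√(a³/μ) = 2π × 2.118×10⁴ = 1.331×10⁵ s.
= 36.97 hours.

T ≈ 37.0 hours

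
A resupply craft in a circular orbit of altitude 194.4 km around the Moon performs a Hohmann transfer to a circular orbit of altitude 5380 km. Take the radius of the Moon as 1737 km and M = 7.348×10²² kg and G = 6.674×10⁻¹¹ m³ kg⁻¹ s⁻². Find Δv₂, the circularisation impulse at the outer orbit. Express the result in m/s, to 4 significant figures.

Δv ≈ 287.7 m/s

μ = GM = 6.674×10⁻¹¹ × 7.348×10²² = 4.904×10¹² m³/s².
r₁ = 1737 + 194.4 = 1931.4 km = 1.9314×10⁶ m.
r₂ = 1737 + 5380 = 7117.0 km = 7.1170×10⁶ m.
Transfer ellipse a_t = (r₁ + r₂)/2 = 4.524×10⁶ m.
At r₁: circular v_c1 = √(μ/r₁) = 1593 m/s; transfer-perilune v_p = √[μ(2/r₁ − 1/a_t)] = 1999 m/s.
At r₂: circular v_c2 = √(μ/r₂) = 830.1 m/s; transfer-apolune v_a = √[μ(2/r₂ − 1/a_t)] = 542.4 m/s.
Δv₂ = v_c2 − v_a = 287.7 m/s.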